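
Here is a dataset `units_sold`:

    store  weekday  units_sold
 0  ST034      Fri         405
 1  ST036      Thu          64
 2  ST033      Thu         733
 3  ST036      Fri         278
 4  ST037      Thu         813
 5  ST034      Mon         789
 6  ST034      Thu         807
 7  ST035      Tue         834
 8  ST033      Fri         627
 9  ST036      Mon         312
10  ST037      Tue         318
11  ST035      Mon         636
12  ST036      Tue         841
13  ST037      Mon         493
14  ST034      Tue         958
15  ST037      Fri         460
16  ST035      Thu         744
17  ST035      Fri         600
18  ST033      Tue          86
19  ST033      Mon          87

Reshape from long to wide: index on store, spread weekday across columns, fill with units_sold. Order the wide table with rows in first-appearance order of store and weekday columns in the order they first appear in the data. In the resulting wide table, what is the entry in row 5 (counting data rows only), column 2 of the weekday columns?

744

With rows in first-appearance order of store, row 5 is store=ST035. weekday columns in first-appearance order: Fri, Thu, Mon, Tue; column 2 is Thu.
Long rows with store=ST035, weekday=Thu: units_sold = 744.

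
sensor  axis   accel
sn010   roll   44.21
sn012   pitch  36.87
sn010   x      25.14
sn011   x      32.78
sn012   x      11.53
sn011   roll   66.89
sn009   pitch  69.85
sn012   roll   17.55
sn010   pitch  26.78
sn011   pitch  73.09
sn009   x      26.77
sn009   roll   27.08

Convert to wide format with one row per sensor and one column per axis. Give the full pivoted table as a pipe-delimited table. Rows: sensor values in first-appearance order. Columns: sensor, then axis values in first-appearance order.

| sensor | roll | pitch | x |
| sn010 | 44.21 | 26.78 | 25.14 |
| sn012 | 17.55 | 36.87 | 11.53 |
| sn011 | 66.89 | 73.09 | 32.78 |
| sn009 | 27.08 | 69.85 | 26.77 |

Columns: sensor plus the 3 distinct axis values (roll, pitch, x).
For example, row sn010 column roll takes accel=44.21 from the long row (sn010, roll).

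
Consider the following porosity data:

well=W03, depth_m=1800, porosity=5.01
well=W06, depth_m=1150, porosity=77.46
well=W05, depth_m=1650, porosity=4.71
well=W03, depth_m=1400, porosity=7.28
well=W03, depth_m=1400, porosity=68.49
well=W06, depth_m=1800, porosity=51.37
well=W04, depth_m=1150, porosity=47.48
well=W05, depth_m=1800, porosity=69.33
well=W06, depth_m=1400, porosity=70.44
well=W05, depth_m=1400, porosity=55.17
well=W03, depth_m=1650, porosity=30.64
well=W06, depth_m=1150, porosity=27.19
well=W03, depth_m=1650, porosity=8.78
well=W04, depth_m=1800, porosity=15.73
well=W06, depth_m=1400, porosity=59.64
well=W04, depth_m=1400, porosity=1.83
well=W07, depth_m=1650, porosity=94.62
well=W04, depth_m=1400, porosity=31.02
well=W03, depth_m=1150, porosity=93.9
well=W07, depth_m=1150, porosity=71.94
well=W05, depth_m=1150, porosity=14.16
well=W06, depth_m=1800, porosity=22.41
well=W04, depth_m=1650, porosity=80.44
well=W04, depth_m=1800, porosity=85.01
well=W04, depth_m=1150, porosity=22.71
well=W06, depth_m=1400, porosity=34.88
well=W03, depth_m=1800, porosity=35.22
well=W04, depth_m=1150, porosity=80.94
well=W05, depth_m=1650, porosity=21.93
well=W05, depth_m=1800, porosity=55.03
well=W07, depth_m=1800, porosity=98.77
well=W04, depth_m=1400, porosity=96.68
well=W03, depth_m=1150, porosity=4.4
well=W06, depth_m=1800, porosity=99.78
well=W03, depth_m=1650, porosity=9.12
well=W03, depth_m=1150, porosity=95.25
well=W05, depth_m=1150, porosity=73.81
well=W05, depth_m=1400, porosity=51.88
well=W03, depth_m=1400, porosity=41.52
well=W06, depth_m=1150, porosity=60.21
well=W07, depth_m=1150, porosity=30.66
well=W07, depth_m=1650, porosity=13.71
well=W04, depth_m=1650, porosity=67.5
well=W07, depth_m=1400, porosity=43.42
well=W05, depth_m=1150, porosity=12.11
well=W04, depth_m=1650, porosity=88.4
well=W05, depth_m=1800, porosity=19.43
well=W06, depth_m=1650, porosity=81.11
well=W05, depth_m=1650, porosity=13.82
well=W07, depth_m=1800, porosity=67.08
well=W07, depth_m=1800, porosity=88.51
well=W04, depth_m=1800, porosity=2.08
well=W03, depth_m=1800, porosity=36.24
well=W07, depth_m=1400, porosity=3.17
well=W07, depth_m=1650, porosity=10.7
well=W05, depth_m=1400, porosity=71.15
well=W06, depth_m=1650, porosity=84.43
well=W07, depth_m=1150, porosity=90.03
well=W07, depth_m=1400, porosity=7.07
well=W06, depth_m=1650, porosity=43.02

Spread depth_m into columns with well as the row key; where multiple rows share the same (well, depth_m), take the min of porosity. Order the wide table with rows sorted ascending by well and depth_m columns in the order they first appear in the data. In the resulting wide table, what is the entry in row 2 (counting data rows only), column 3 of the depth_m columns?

67.5

With rows sorted ascending by well, row 2 is well=W04. depth_m columns in first-appearance order: 1800, 1150, 1650, 1400; column 3 is 1650.
Long rows with well=W04, depth_m=1650: min(80.44, 67.5, 88.4) = 67.5.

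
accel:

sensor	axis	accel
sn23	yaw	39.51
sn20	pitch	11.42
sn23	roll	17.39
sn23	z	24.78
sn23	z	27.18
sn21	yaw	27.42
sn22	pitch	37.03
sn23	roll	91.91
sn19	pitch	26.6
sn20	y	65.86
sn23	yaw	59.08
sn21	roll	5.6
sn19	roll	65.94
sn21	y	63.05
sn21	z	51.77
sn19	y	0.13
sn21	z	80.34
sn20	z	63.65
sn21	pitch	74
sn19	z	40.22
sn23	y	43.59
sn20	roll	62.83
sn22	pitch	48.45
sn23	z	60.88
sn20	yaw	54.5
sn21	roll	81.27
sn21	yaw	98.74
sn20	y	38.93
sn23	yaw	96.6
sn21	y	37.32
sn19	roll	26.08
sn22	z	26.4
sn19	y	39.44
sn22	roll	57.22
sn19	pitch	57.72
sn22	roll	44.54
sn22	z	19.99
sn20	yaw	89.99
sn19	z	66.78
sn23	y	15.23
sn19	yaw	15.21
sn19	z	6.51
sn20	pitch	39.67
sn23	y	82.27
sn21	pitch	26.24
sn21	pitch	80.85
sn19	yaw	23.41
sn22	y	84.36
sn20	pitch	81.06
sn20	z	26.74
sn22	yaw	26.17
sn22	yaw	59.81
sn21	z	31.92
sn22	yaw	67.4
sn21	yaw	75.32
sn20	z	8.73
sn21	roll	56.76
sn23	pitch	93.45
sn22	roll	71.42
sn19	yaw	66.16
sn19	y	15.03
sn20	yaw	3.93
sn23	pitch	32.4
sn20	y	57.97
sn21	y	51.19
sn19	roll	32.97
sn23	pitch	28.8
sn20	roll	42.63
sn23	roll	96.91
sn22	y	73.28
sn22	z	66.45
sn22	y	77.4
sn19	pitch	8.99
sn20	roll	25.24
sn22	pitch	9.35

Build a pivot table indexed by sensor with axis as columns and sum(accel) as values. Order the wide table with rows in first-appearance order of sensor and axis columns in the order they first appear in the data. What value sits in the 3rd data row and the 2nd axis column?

With rows in first-appearance order of sensor, row 3 is sensor=sn21. axis columns in first-appearance order: yaw, pitch, roll, z, y; column 2 is pitch.
Long rows with sensor=sn21, axis=pitch: 74 + 26.24 + 80.85 = 181.09.

181.09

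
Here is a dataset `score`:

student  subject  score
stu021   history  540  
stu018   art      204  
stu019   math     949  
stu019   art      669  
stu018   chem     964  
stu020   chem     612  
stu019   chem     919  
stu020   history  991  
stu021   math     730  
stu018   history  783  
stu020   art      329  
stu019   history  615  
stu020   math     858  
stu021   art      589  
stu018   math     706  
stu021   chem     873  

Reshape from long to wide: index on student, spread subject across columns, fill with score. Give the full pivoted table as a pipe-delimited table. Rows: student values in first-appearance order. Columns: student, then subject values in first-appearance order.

| student | history | art | math | chem |
| stu021 | 540 | 589 | 730 | 873 |
| stu018 | 783 | 204 | 706 | 964 |
| stu019 | 615 | 669 | 949 | 919 |
| stu020 | 991 | 329 | 858 | 612 |

Columns: student plus the 4 distinct subject values (history, art, math, chem).
For example, row stu021 column history takes score=540 from the long row (stu021, history).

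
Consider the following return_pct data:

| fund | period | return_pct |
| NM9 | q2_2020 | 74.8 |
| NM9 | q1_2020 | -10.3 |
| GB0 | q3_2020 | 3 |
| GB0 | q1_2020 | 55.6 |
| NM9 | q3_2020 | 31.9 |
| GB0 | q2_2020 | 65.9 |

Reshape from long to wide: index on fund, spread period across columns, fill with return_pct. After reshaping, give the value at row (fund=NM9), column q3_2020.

31.9

Wide layout: rows indexed by fund, columns are the 3 distinct period values (q2_2020, q1_2020, q3_2020).
Cell (fund=NM9, period=q3_2020) draws from the long row where fund=NM9 and period=q3_2020, which has return_pct=31.9.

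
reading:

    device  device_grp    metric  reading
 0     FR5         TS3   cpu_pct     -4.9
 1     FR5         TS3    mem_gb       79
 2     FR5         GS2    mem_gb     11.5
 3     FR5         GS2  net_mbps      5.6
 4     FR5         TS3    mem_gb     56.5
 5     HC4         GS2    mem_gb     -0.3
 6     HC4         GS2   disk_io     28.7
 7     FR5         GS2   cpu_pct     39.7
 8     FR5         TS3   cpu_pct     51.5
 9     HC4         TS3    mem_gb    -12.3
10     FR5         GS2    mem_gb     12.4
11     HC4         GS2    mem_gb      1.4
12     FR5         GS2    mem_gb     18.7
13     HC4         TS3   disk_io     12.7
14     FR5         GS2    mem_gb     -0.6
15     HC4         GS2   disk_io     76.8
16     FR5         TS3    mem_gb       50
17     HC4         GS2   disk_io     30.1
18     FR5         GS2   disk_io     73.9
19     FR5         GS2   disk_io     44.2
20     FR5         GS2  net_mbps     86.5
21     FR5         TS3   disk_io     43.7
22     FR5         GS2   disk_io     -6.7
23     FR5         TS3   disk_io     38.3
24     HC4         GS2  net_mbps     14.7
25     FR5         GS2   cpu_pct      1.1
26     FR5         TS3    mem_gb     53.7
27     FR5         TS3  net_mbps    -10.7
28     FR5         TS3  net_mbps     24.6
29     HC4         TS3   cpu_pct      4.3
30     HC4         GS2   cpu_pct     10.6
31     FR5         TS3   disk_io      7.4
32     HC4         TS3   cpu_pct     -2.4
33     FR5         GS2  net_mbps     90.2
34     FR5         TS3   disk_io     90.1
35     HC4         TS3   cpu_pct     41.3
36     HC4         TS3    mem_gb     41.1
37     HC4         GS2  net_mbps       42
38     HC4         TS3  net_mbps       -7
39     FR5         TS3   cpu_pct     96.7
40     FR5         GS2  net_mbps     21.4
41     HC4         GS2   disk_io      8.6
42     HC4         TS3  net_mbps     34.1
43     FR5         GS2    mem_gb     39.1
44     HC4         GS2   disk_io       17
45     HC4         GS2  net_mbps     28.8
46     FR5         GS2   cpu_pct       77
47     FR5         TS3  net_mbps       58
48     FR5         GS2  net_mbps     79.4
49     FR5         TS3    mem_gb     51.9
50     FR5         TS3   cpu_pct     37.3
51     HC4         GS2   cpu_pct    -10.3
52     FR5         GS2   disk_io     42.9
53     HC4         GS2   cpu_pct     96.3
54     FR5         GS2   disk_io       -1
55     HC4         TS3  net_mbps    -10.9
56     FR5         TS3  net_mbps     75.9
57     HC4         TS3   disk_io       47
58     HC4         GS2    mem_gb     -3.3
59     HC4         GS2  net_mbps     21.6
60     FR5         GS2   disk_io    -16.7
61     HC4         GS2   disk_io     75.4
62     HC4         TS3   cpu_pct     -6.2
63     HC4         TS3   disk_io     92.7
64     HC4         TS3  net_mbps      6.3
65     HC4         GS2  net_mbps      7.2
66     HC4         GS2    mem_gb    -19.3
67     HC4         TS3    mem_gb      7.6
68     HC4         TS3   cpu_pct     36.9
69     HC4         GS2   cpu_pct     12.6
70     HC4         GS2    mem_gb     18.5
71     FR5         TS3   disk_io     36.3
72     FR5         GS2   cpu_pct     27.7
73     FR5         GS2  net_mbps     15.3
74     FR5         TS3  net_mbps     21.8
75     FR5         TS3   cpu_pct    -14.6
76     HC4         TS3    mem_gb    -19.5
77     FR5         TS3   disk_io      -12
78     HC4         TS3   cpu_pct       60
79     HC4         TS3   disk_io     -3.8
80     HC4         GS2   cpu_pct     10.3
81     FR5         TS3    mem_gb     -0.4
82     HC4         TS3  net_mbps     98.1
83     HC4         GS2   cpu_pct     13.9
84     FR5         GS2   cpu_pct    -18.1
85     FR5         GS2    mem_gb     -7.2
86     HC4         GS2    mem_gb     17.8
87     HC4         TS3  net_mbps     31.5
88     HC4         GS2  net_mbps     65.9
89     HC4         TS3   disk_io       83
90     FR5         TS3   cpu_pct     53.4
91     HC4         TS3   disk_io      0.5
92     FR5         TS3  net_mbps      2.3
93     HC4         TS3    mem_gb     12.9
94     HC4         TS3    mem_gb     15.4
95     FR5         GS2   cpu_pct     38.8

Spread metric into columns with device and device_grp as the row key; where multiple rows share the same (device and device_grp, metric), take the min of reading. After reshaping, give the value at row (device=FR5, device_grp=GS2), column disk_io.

Rows with device=FR5, device_grp=GS2 and metric=disk_io: reading values are 73.9, 44.2, -6.7, 42.9, -1, -16.7.
min(73.9, 44.2, -6.7, 42.9, -1, -16.7) = -16.7.

-16.7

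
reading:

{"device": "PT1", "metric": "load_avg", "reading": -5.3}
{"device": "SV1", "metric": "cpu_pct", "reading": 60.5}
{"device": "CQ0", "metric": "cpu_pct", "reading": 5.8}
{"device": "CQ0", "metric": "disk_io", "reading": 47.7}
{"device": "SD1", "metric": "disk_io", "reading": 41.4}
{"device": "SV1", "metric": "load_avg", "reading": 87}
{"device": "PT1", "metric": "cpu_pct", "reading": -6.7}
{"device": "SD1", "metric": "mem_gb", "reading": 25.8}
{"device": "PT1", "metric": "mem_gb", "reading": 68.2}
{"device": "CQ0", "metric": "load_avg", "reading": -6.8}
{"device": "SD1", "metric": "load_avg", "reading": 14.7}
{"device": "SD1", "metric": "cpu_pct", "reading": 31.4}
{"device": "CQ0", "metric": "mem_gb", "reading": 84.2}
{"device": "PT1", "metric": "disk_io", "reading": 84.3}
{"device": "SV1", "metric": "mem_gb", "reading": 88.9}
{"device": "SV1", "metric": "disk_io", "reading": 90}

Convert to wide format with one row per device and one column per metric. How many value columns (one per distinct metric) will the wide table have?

4

4 distinct metric values: cpu_pct, disk_io, load_avg, mem_gb.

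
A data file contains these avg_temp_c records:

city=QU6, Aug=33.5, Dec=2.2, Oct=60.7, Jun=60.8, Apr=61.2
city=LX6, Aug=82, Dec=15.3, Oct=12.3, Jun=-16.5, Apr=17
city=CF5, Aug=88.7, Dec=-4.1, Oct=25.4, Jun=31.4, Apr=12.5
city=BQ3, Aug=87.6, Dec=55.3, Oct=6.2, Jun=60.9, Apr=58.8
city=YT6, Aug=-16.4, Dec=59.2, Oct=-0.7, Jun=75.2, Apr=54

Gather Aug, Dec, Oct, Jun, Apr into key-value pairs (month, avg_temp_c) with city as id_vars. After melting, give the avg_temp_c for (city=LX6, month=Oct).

12.3

Unpivoting turns each (city, wide-column) pair into one long row.
The wide cell at row LX6, column Oct holds 12.3, so the long row (LX6, Oct) has avg_temp_c=12.3.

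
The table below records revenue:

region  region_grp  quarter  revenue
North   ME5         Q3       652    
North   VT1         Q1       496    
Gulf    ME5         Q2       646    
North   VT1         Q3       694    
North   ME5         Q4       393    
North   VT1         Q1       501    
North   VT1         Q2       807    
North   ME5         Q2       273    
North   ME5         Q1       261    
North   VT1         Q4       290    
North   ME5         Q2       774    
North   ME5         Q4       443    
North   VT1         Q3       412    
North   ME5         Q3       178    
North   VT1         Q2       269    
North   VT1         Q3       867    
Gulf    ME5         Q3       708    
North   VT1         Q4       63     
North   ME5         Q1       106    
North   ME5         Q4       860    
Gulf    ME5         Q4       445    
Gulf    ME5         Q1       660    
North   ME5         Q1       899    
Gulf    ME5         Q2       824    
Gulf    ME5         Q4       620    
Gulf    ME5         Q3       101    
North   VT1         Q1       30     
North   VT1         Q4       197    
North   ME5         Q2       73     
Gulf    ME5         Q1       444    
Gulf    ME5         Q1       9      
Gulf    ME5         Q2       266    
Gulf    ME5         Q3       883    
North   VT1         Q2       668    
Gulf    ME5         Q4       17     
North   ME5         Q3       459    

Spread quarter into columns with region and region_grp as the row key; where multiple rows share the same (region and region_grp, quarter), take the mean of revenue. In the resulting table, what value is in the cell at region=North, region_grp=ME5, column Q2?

373.33

Rows with region=North, region_grp=ME5 and quarter=Q2: revenue values are 273, 774, 73.
(273 + 774 + 73) / 3 = 373.33.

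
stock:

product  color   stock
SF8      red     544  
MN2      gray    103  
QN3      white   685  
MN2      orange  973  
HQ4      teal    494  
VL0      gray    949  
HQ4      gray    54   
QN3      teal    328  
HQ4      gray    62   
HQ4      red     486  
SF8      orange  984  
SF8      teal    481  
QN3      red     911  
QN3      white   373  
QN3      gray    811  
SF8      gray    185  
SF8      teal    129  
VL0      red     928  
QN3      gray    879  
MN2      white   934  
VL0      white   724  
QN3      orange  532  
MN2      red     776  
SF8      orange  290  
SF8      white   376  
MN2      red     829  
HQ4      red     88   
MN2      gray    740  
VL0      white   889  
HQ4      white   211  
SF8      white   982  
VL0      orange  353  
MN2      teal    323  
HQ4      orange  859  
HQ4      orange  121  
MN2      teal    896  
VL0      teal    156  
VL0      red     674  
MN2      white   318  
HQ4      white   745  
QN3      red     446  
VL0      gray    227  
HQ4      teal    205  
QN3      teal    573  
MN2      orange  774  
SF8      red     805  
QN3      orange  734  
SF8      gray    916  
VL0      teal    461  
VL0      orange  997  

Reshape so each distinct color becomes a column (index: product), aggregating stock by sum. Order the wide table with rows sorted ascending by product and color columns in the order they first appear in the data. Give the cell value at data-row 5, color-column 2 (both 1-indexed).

With rows sorted ascending by product, row 5 is product=VL0. color columns in first-appearance order: red, gray, white, orange, teal; column 2 is gray.
Long rows with product=VL0, color=gray: 949 + 227 = 1176.

1176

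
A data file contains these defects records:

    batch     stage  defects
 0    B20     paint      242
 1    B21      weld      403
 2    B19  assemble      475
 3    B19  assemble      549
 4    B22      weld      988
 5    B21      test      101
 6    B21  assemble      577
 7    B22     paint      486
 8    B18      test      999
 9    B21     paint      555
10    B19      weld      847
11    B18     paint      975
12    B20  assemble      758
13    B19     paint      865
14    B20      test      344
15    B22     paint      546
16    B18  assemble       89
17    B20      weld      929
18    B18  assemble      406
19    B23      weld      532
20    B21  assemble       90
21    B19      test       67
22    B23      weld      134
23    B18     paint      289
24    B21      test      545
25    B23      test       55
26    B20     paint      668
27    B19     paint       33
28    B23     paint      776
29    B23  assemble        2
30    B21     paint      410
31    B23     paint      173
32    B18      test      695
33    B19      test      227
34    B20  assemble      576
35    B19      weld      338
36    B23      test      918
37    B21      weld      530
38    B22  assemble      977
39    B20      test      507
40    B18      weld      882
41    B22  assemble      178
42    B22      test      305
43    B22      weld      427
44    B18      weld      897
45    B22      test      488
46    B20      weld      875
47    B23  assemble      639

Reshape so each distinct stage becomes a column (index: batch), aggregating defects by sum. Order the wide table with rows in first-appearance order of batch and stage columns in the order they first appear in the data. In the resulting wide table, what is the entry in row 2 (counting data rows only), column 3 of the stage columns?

With rows in first-appearance order of batch, row 2 is batch=B21. stage columns in first-appearance order: paint, weld, assemble, test; column 3 is assemble.
Long rows with batch=B21, stage=assemble: 577 + 90 = 667.

667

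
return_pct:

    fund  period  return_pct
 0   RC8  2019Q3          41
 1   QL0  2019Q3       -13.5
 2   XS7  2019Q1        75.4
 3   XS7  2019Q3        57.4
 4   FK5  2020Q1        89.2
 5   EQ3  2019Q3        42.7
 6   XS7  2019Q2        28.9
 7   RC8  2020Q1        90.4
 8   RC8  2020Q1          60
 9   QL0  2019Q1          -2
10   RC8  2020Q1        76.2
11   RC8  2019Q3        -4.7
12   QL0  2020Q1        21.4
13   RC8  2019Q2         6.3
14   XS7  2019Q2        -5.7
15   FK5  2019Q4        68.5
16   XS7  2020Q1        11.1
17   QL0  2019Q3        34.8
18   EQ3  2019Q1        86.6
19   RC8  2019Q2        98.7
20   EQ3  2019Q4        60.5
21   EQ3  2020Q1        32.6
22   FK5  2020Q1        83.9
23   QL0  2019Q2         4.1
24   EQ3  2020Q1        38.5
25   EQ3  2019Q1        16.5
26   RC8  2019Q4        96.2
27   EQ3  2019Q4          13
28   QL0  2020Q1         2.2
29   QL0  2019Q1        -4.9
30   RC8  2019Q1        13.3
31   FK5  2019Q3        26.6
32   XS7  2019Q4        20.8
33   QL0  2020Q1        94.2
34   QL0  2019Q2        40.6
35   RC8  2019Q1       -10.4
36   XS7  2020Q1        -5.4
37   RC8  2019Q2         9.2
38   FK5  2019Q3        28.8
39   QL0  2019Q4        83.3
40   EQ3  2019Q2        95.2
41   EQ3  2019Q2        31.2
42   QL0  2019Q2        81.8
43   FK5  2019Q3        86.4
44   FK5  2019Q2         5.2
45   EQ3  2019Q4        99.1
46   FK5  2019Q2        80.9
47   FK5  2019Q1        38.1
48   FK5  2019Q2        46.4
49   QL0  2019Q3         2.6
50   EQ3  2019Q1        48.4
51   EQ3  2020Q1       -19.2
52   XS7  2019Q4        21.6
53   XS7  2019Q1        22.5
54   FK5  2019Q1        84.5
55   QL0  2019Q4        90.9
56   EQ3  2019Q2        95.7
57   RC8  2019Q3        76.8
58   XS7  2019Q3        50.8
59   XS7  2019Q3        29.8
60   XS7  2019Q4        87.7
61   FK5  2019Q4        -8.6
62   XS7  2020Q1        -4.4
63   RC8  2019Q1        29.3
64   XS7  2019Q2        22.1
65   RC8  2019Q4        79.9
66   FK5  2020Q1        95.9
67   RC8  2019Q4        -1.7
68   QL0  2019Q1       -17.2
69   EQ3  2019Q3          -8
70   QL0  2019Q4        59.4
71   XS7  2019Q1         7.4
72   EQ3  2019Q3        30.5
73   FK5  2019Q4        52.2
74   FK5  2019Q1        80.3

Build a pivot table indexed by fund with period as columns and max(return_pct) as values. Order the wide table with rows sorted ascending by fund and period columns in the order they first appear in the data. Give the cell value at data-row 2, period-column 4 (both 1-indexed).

80.9

With rows sorted ascending by fund, row 2 is fund=FK5. period columns in first-appearance order: 2019Q3, 2019Q1, 2020Q1, 2019Q2, 2019Q4; column 4 is 2019Q2.
Long rows with fund=FK5, period=2019Q2: max(5.2, 80.9, 46.4) = 80.9.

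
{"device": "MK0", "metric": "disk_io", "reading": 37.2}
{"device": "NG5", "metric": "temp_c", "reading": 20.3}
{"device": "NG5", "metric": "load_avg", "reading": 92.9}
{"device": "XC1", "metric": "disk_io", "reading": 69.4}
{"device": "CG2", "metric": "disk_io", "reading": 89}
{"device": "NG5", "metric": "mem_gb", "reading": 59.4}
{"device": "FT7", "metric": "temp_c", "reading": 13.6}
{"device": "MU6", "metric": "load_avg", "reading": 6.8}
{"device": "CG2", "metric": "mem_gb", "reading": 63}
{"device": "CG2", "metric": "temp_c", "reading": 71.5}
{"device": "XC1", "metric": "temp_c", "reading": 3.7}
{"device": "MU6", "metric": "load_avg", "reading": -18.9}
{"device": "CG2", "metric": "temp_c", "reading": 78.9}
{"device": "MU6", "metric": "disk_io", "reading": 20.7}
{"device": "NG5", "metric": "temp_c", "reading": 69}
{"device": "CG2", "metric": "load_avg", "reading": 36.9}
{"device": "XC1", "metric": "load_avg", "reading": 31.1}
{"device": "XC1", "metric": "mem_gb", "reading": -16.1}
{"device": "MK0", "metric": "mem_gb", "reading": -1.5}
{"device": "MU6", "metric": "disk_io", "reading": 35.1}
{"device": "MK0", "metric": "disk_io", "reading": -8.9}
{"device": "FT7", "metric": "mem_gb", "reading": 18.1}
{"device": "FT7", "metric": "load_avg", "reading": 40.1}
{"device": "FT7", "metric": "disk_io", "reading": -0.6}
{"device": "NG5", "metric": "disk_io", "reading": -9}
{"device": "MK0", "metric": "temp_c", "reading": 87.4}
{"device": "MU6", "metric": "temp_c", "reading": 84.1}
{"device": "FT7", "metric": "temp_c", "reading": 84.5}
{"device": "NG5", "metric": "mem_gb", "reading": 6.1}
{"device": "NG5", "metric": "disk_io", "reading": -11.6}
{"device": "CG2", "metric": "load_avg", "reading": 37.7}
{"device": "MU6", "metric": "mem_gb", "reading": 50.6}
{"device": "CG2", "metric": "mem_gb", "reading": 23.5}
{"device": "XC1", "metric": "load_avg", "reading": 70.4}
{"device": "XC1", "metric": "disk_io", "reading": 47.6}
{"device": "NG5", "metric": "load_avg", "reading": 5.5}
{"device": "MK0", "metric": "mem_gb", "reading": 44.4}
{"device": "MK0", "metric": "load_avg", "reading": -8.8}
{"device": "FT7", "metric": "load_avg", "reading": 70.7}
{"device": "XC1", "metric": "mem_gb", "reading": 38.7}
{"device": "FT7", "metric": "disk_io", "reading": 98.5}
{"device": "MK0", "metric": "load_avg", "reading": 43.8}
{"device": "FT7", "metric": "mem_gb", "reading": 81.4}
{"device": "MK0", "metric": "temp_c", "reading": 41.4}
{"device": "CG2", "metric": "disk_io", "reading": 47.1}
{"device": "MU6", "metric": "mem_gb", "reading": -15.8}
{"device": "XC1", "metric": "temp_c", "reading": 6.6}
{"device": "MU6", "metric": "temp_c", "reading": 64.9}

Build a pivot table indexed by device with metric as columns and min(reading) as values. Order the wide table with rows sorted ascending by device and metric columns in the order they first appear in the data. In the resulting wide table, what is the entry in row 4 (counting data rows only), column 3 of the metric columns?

With rows sorted ascending by device, row 4 is device=MU6. metric columns in first-appearance order: disk_io, temp_c, load_avg, mem_gb; column 3 is load_avg.
Long rows with device=MU6, metric=load_avg: min(6.8, -18.9) = -18.9.

-18.9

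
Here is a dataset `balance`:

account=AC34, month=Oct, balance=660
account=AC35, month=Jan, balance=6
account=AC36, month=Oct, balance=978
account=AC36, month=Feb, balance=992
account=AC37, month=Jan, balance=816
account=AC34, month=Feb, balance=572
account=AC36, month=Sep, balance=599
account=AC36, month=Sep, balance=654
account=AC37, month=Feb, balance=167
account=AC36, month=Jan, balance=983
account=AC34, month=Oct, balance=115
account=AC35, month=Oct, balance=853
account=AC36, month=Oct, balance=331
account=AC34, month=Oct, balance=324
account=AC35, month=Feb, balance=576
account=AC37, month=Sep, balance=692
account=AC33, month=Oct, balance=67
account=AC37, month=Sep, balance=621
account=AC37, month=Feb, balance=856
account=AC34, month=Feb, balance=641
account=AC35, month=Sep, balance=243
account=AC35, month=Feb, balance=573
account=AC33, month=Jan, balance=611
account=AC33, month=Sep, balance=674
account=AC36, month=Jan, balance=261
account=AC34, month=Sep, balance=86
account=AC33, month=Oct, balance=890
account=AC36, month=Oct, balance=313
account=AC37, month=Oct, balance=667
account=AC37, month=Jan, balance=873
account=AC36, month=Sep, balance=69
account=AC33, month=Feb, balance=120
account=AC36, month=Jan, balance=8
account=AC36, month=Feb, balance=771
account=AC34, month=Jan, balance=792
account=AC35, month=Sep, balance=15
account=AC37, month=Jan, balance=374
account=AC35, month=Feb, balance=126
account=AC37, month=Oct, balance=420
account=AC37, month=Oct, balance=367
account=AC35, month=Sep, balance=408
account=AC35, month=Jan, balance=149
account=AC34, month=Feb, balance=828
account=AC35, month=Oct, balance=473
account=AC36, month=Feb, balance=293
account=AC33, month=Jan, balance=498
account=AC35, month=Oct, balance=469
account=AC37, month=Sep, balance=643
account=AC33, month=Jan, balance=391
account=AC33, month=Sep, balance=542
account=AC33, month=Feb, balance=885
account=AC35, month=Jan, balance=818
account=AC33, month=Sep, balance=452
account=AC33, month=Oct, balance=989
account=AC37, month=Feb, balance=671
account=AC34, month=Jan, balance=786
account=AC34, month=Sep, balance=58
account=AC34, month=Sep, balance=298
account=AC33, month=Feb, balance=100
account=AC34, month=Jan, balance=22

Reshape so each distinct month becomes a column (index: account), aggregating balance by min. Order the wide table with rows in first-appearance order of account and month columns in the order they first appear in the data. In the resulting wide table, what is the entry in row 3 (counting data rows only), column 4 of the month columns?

69

With rows in first-appearance order of account, row 3 is account=AC36. month columns in first-appearance order: Oct, Jan, Feb, Sep; column 4 is Sep.
Long rows with account=AC36, month=Sep: min(599, 654, 69) = 69.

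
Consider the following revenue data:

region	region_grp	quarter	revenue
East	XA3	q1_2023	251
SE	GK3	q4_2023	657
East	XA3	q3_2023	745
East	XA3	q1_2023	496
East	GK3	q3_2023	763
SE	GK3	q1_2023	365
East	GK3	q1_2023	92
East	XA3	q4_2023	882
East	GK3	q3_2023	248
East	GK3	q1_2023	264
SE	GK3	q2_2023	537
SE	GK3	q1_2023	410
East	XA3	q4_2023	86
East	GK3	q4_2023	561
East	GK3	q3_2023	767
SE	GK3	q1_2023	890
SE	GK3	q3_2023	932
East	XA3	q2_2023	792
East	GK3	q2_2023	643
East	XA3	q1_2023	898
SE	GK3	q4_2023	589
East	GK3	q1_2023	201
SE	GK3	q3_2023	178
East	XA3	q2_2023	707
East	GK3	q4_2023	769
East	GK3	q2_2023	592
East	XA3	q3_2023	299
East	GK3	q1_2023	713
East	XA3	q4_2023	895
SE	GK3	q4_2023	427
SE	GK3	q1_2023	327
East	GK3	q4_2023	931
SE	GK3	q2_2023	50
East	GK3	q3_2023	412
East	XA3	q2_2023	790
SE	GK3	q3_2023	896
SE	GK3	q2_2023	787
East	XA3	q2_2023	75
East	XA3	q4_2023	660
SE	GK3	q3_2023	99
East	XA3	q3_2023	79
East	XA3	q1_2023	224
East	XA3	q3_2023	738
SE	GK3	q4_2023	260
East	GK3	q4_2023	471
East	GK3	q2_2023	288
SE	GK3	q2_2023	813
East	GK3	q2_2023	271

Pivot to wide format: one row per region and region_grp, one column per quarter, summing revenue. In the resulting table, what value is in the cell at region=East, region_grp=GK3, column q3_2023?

Rows with region=East, region_grp=GK3 and quarter=q3_2023: revenue values are 763, 248, 767, 412.
763 + 248 + 767 + 412 = 2190.

2190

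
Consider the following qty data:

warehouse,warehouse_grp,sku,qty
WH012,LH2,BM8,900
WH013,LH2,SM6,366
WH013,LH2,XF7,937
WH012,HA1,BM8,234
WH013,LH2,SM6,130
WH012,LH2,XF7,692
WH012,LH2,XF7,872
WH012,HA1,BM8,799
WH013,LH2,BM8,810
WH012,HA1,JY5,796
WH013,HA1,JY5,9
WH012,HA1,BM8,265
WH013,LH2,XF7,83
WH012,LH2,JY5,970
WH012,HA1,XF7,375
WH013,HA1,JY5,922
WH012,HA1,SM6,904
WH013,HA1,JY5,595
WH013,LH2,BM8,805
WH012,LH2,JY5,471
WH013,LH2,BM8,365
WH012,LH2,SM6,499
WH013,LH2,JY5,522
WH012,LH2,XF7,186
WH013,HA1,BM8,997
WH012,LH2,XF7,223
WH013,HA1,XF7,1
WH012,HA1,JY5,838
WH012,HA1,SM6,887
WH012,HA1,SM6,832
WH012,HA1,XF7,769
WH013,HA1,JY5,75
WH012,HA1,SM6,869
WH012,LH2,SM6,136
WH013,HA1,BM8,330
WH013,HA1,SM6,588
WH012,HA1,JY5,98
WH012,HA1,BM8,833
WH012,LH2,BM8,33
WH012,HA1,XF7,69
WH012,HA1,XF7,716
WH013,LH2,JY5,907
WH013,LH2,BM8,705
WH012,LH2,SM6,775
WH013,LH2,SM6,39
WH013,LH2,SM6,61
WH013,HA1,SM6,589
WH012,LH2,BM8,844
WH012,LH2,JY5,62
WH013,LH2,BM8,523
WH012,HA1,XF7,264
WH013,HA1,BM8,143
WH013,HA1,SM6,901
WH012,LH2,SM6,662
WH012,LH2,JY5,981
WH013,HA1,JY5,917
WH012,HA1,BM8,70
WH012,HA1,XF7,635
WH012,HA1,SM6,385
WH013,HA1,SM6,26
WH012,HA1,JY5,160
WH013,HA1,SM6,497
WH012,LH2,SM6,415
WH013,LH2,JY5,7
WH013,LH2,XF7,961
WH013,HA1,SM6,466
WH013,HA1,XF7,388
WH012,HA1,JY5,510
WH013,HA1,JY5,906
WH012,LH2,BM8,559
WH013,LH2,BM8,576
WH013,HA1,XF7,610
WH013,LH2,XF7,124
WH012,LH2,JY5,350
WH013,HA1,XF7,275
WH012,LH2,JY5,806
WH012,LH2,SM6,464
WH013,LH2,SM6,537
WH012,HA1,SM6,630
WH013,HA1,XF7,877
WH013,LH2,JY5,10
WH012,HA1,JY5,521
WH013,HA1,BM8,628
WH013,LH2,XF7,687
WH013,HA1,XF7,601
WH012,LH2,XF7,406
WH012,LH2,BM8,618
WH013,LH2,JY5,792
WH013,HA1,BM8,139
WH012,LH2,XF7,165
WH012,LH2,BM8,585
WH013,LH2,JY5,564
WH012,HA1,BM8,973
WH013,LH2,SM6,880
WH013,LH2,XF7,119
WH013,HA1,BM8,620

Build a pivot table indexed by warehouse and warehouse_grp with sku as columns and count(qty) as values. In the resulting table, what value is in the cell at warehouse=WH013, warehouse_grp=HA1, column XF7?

Rows with warehouse=WH013, warehouse_grp=HA1 and sku=XF7: qty values are 1, 388, 610, 275, 877, 601.
6 rows match — count = 6.

6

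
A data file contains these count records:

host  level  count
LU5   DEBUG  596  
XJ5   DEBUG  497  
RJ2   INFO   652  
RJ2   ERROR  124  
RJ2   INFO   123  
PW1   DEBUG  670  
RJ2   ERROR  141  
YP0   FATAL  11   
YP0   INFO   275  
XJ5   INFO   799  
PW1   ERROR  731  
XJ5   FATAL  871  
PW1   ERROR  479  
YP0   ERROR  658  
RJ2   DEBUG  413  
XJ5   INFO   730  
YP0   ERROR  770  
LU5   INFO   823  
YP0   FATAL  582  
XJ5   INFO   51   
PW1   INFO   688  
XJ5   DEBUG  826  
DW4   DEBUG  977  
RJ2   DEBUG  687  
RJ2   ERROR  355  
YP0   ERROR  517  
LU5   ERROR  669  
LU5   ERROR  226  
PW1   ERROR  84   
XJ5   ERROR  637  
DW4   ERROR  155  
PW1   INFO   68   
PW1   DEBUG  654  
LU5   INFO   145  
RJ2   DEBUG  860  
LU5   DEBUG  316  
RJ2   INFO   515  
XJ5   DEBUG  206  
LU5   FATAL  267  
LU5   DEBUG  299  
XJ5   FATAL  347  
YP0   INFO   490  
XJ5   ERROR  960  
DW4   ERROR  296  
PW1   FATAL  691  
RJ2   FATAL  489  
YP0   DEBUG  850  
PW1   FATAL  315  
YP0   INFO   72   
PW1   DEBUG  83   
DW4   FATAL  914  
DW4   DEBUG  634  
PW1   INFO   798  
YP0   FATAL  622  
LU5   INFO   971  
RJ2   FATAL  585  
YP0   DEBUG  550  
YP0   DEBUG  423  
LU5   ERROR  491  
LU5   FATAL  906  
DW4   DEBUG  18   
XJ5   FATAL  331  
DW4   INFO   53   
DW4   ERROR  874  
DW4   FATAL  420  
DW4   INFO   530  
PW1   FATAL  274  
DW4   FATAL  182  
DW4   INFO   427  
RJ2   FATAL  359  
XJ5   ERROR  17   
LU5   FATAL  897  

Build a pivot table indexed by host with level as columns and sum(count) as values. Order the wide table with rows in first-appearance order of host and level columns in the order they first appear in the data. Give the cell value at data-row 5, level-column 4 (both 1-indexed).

1215

With rows in first-appearance order of host, row 5 is host=YP0. level columns in first-appearance order: DEBUG, INFO, ERROR, FATAL; column 4 is FATAL.
Long rows with host=YP0, level=FATAL: 11 + 582 + 622 = 1215.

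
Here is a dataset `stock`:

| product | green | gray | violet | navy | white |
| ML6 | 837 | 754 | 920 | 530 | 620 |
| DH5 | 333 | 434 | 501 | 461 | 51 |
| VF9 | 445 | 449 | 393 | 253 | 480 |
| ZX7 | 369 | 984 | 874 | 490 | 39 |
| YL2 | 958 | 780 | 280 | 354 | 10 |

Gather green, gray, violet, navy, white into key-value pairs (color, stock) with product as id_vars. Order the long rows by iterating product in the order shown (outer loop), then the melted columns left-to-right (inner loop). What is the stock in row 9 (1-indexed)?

461

25 rows total (5 × 5). Row 9: index ⌊(9-1)/5⌋ = 1 into product → DH5; (9-1) mod 5 = 3 into the melted columns → navy.
So row 9 is (DH5, navy, 461); stock = 461.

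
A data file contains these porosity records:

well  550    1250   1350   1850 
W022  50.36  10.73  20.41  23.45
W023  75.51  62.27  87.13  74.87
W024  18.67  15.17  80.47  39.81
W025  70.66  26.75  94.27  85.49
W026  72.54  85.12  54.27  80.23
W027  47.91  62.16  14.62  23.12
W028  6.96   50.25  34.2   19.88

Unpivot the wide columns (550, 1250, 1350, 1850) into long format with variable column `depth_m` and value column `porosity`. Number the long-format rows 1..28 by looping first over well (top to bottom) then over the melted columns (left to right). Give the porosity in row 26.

28 rows total (7 × 4). Row 26: index ⌊(26-1)/4⌋ = 6 into well → W028; (26-1) mod 4 = 1 into the melted columns → 1250.
So row 26 is (W028, 1250, 50.25); porosity = 50.25.

50.25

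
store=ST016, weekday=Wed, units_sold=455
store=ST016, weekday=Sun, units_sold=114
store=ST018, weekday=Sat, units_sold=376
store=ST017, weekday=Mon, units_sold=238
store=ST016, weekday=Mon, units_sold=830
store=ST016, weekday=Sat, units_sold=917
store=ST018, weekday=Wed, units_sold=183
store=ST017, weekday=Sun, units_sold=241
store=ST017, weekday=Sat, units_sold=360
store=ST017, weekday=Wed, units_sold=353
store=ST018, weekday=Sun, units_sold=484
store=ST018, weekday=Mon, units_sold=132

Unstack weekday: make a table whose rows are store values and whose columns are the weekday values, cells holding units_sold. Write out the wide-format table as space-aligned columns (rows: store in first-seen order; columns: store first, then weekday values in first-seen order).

Columns: store plus the 4 distinct weekday values (Wed, Sun, Sat, Mon).
For example, row ST016 column Wed takes units_sold=455 from the long row (ST016, Wed).

store  Wed  Sun  Sat  Mon
ST016  455  114  917  830
ST018  183  484  376  132
ST017  353  241  360  238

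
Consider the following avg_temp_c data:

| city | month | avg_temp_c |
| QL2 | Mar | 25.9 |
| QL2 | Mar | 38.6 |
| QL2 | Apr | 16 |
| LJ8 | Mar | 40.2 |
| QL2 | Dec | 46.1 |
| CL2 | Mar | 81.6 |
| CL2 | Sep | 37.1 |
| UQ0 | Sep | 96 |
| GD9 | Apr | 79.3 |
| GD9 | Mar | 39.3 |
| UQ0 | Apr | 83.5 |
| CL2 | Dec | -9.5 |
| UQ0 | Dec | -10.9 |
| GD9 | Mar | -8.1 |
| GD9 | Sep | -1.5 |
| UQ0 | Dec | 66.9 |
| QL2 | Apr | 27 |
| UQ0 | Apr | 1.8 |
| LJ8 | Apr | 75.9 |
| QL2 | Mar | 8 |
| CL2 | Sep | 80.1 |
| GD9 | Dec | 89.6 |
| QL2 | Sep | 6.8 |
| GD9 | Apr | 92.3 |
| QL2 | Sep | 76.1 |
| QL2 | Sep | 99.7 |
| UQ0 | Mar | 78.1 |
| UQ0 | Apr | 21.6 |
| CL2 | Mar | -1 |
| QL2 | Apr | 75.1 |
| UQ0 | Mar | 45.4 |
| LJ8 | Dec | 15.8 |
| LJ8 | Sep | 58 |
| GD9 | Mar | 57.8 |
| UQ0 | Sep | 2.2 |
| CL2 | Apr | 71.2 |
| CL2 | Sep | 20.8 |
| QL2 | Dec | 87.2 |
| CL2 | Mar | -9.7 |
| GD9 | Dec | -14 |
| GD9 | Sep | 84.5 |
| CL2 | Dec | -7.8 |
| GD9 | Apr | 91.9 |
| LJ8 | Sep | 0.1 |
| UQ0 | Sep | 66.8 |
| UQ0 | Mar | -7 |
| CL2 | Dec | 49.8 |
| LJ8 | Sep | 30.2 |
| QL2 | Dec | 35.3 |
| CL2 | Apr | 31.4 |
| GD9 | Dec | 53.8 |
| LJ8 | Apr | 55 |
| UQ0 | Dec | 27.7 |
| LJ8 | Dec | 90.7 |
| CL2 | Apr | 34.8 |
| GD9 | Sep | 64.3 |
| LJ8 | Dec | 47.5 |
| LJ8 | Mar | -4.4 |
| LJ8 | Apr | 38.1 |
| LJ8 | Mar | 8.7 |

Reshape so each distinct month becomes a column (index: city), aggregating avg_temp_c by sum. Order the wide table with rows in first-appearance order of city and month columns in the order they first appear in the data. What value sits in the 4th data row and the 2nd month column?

With rows in first-appearance order of city, row 4 is city=UQ0. month columns in first-appearance order: Mar, Apr, Dec, Sep; column 2 is Apr.
Long rows with city=UQ0, month=Apr: 83.5 + 1.8 + 21.6 = 106.9.

106.9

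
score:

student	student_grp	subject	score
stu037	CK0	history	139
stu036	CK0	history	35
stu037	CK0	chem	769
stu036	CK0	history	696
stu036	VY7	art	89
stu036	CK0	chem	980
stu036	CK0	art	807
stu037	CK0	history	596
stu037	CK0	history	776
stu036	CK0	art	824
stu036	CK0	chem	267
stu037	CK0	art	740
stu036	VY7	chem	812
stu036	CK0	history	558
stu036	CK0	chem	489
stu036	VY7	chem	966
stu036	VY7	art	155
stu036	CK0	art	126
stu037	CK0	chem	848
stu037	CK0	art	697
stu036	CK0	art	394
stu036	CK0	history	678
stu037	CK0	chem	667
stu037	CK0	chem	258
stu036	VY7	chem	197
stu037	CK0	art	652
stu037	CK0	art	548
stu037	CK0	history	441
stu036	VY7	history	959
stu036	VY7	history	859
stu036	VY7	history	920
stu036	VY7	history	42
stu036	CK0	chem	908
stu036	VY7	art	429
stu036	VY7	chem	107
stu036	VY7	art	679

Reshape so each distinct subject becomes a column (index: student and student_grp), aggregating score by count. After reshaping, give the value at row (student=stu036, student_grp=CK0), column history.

4

Rows with student=stu036, student_grp=CK0 and subject=history: score values are 35, 696, 558, 678.
4 rows match — count = 4.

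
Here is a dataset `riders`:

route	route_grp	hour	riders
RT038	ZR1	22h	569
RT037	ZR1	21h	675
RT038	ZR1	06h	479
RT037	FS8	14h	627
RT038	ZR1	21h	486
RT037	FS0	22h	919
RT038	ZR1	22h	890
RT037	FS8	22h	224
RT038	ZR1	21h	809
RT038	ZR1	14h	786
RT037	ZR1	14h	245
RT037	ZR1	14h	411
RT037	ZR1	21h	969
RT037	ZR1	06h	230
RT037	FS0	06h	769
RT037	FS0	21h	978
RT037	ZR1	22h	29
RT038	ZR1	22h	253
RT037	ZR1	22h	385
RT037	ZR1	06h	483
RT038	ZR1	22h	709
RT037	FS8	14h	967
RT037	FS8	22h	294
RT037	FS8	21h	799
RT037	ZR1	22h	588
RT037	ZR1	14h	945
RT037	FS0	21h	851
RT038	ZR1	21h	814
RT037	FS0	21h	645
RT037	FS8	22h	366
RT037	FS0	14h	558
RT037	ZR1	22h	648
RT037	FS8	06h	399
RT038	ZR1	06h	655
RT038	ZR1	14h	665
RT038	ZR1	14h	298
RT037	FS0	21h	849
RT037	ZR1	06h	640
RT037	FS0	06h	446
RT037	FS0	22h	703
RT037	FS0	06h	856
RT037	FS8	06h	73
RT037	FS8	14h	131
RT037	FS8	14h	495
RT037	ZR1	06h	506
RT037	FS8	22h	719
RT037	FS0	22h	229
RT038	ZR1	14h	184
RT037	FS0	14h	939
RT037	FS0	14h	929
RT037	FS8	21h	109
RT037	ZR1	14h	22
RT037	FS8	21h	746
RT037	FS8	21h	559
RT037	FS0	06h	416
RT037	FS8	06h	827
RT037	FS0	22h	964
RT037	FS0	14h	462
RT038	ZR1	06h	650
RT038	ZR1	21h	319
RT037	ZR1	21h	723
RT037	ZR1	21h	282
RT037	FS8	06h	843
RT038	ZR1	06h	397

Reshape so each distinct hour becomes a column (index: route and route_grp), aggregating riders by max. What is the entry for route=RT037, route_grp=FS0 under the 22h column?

Rows with route=RT037, route_grp=FS0 and hour=22h: riders values are 919, 703, 229, 964.
max(919, 703, 229, 964) = 964.

964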